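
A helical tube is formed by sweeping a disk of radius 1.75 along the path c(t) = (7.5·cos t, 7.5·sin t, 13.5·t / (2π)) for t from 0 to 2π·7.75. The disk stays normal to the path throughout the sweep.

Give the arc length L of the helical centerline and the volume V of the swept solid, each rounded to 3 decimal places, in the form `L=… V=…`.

2πR = 2π·7.5 = 47.123890
per-turn = √(47.123890² + 13.5²) = √(2220.6610 + 182.25) = √2402.9110 = 49.019496
L = 7.75 × 49.019496 = 379.901094
V = π·1.75² × L = 9.621128 × 379.901094 = 3655.076865

L=379.901 V=3655.077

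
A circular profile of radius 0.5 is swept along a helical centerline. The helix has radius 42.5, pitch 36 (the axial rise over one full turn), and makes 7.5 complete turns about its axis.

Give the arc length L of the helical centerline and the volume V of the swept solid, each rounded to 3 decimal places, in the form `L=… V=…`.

2πR = 2π·42.5 = 267.035376
per-turn = √(267.035376² + 36²) = √(71307.8918 + 1296) = √72603.8918 = 269.451094
L = 7.5 × 269.451094 = 2020.883201
V = π·0.5² × L = 0.785398 × 2020.883201 = 1587.197955

L=2020.883 V=1587.198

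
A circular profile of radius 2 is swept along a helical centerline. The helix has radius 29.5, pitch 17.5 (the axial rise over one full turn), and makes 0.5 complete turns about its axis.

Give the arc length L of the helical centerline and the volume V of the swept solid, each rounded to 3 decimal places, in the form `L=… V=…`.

2πR = 2π·29.5 = 185.353967
per-turn = √(185.353967² + 17.5²) = √(34356.0929 + 306.25) = √34662.3429 = 186.178256
L = 0.5 × 186.178256 = 93.089128
V = π·2² × L = 12.566371 × 93.089128 = 1169.792481

L=93.089 V=1169.792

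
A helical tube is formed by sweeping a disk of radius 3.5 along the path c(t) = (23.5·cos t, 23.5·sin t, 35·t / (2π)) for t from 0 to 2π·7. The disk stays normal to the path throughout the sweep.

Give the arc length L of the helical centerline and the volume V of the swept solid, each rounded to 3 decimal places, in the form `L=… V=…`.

2πR = 2π·23.5 = 147.654855
per-turn = √(147.654855² + 35²) = √(21801.9561 + 1225) = √23026.9561 = 151.746355
L = 7 × 151.746355 = 1062.224482
V = π·3.5² × L = 38.484510 × 1062.224482 = 40879.188703

L=1062.224 V=40879.189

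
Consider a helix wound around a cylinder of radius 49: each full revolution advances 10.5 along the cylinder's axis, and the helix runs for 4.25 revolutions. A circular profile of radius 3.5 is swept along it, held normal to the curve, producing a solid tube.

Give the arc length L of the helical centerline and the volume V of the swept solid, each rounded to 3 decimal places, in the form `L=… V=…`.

L=1309.234 V=50385.232

2πR = 2π·49 = 307.876080
per-turn = √(307.876080² + 10.5²) = √(94787.6807 + 110.25) = √94897.9307 = 308.055077
L = 4.25 × 308.055077 = 1309.234079
V = π·3.5² × L = 38.484510 × 1309.234079 = 50385.232001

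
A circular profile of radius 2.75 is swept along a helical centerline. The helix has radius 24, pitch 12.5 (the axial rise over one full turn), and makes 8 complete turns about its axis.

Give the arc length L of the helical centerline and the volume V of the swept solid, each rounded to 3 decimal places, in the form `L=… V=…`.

L=1210.509 V=28759.633

2πR = 2π·24 = 150.796447
per-turn = √(150.796447² + 12.5²) = √(22739.5685 + 156.25) = √22895.8185 = 151.313643
L = 8 × 151.313643 = 1210.509144
V = π·2.75² × L = 23.758294 × 1210.509144 = 28759.632658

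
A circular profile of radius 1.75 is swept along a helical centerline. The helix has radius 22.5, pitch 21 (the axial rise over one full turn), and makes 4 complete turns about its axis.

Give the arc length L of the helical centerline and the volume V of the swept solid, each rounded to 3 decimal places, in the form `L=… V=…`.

2πR = 2π·22.5 = 141.371669
per-turn = √(141.371669² + 21²) = √(19985.9489 + 441) = √20426.9489 = 142.922877
L = 4 × 142.922877 = 571.691510
V = π·1.75² × L = 9.621128 × 571.691510 = 5500.316909

L=571.692 V=5500.317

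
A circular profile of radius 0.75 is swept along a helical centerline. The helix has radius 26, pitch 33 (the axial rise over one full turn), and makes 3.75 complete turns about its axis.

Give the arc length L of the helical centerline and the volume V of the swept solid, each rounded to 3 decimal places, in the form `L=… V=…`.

L=624.985 V=1104.439

2πR = 2π·26 = 163.362818
per-turn = √(163.362818² + 33²) = √(26687.4103 + 1089) = √27776.4103 = 166.662564
L = 3.75 × 166.662564 = 624.984616
V = π·0.75² × L = 1.767146 × 624.984616 = 1104.438981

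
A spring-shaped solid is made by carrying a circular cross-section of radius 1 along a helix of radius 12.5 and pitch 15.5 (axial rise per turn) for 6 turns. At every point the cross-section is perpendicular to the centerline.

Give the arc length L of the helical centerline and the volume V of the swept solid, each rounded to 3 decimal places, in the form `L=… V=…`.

L=480.328 V=1508.995

2πR = 2π·12.5 = 78.539816
per-turn = √(78.539816² + 15.5²) = √(6168.5028 + 240.25) = √6408.7528 = 80.054686
L = 6 × 80.054686 = 480.328116
V = π·1² × L = 3.141593 × 480.328116 = 1508.995281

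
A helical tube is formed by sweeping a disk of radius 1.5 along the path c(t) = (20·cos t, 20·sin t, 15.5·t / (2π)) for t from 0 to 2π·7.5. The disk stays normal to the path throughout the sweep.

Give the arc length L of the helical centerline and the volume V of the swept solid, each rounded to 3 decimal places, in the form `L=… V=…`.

2πR = 2π·20 = 125.663706
per-turn = √(125.663706² + 15.5²) = √(15791.3670 + 240.25) = √16031.6170 = 126.616022
L = 7.5 × 126.616022 = 949.620165
V = π·1.5² × L = 7.068583 × 949.620165 = 6712.469405

L=949.620 V=6712.469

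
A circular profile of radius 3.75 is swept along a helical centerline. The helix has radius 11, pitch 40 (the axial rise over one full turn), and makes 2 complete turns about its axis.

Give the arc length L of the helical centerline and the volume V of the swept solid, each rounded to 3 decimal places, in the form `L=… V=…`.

2πR = 2π·11 = 69.115038
per-turn = √(69.115038² + 40²) = √(4776.8885 + 1600) = √6376.8885 = 79.855423
L = 2 × 79.855423 = 159.710845
V = π·3.75² × L = 44.178647 × 159.710845 = 7055.809009

L=159.711 V=7055.809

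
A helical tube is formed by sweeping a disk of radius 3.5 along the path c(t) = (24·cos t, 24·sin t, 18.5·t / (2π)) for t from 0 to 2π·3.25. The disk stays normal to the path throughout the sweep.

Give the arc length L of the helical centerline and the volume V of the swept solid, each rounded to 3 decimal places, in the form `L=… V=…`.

L=493.763 V=19002.220

2πR = 2π·24 = 150.796447
per-turn = √(150.796447² + 18.5²) = √(22739.5685 + 342.25) = √23081.8185 = 151.927017
L = 3.25 × 151.927017 = 493.762806
V = π·3.5² × L = 38.484510 × 493.762806 = 19002.219638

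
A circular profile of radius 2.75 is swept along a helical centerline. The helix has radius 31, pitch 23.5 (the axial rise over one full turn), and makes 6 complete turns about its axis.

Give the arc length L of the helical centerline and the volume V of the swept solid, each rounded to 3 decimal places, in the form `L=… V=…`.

L=1177.148 V=27967.018

2πR = 2π·31 = 194.778745
per-turn = √(194.778745² + 23.5²) = √(37938.7593 + 552.25) = √38491.0093 = 196.191257
L = 6 × 196.191257 = 1177.147542
V = π·2.75² × L = 23.758294 × 1177.147542 = 27967.017903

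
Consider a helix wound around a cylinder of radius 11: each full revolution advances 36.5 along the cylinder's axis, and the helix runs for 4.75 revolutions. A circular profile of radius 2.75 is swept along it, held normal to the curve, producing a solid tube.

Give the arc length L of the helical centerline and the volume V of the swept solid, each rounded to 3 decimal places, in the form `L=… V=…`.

2πR = 2π·11 = 69.115038
per-turn = √(69.115038² + 36.5²) = √(4776.8885 + 1332.25) = √6109.1385 = 78.160978
L = 4.75 × 78.160978 = 371.264647
V = π·2.75² × L = 23.758294 × 371.264647 = 8820.614799

L=371.265 V=8820.615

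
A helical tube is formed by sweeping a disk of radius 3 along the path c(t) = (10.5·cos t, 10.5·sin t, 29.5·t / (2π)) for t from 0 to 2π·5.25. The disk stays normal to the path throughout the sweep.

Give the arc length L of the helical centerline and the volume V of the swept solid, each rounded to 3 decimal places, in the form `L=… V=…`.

L=379.410 V=10727.564

2πR = 2π·10.5 = 65.973446
per-turn = √(65.973446² + 29.5²) = √(4352.4955 + 870.25) = √5222.7455 = 72.268565
L = 5.25 × 72.268565 = 379.409968
V = π·3² × L = 28.274334 × 379.409968 = 10727.564119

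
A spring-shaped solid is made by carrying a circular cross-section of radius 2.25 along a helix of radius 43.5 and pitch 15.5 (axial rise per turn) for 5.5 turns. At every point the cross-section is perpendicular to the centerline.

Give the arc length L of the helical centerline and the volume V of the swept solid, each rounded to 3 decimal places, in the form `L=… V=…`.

2πR = 2π·43.5 = 273.318561
per-turn = √(273.318561² + 15.5²) = √(74703.0357 + 240.25) = √74943.2857 = 273.757714
L = 5.5 × 273.757714 = 1505.667424
V = π·2.25² × L = 15.904313 × 1505.667424 = 23946.605703

L=1505.667 V=23946.606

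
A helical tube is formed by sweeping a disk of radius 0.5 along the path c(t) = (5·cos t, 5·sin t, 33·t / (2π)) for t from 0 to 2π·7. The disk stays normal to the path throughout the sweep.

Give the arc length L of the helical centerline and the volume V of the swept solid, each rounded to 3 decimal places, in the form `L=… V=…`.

2πR = 2π·5 = 31.415927
per-turn = √(31.415927² + 33²) = √(986.9604 + 1089) = √2075.9604 = 45.562709
L = 7 × 45.562709 = 318.938962
V = π·0.5² × L = 0.785398 × 318.938962 = 250.494075

L=318.939 V=250.494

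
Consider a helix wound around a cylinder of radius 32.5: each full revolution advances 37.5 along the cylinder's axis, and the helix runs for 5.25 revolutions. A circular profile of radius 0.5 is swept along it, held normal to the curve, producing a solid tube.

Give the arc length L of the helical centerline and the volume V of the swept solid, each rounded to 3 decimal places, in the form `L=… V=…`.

2πR = 2π·32.5 = 204.203522
per-turn = √(204.203522² + 37.5²) = √(41699.0786 + 1406.25) = √43105.3286 = 207.618228
L = 5.25 × 207.618228 = 1089.995697
V = π·0.5² × L = 0.785398 × 1089.995697 = 856.080619

L=1089.996 V=856.081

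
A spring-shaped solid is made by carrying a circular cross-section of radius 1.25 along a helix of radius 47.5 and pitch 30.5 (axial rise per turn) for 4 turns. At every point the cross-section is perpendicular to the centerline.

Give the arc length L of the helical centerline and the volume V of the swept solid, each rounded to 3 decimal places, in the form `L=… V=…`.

2πR = 2π·47.5 = 298.451302
per-turn = √(298.451302² + 30.5²) = √(89073.1797 + 930.25) = √90003.4297 = 300.005716
L = 4 × 300.005716 = 1200.022865
V = π·1.25² × L = 4.908739 × 1200.022865 = 5890.598462

L=1200.023 V=5890.598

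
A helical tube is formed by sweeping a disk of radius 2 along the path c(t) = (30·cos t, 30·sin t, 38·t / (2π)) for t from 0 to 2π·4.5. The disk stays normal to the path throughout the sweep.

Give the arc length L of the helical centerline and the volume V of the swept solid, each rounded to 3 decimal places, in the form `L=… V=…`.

2πR = 2π·30 = 188.495559
per-turn = √(188.495559² + 38²) = √(35530.5758 + 1444) = √36974.5758 = 192.287742
L = 4.5 × 192.287742 = 865.294840
V = π·2² × L = 12.566371 × 865.294840 = 10873.615655

L=865.295 V=10873.616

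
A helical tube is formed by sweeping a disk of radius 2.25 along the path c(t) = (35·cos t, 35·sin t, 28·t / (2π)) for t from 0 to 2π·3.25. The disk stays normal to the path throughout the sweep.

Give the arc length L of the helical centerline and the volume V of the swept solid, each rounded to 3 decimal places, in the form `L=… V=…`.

2πR = 2π·35 = 219.911486
per-turn = √(219.911486² + 28²) = √(48361.0616 + 784) = √49145.0616 = 221.686855
L = 3.25 × 221.686855 = 720.482278
V = π·2.25² × L = 15.904313 × 720.482278 = 11458.775521

L=720.482 V=11458.776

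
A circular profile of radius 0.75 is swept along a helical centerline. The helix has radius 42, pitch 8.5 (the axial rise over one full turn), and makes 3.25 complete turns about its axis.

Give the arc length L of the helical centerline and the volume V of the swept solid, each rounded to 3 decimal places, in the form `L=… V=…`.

2πR = 2π·42 = 263.893783
per-turn = √(263.893783² + 8.5²) = √(69639.9287 + 72.25) = √69712.1787 = 264.030640
L = 3.25 × 264.030640 = 858.099579
V = π·0.75² × L = 1.767146 × 858.099579 = 1516.387125

L=858.100 V=1516.387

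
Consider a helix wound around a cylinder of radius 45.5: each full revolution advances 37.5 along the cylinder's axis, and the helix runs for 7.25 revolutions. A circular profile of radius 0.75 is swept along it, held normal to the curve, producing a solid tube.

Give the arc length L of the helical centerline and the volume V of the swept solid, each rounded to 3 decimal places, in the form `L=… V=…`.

L=2090.421 V=3694.079

2πR = 2π·45.5 = 285.884931
per-turn = √(285.884931² + 37.5²) = √(81730.1940 + 1406.25) = √83136.4440 = 288.333911
L = 7.25 × 288.333911 = 2090.420852
V = π·0.75² × L = 1.767146 × 2090.420852 = 3694.078571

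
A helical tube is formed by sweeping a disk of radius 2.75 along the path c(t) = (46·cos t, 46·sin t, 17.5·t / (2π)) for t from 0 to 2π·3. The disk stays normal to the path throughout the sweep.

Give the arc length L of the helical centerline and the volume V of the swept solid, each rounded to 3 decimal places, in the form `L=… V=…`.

2πR = 2π·46 = 289.026524
per-turn = √(289.026524² + 17.5²) = √(83536.3317 + 306.25) = √83842.5817 = 289.555835
L = 3 × 289.555835 = 868.667505
V = π·2.75² × L = 23.758294 × 868.667505 = 20638.058365

L=868.668 V=20638.058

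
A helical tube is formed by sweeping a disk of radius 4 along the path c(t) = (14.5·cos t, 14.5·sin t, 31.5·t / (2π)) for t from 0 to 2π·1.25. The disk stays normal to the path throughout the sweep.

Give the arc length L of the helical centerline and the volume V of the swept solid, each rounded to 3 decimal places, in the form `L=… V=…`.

2πR = 2π·14.5 = 91.106187
per-turn = √(91.106187² + 31.5²) = √(8300.3373 + 992.25) = √9292.5873 = 96.398067
L = 1.25 × 96.398067 = 120.497584
V = π·4² × L = 50.265482 × 120.497584 = 6056.869176

L=120.498 V=6056.869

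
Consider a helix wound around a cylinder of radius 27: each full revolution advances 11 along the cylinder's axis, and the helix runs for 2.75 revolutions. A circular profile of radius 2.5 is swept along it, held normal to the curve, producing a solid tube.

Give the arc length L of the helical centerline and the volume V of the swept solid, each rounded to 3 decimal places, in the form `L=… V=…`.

L=467.506 V=9179.463

2πR = 2π·27 = 169.646003
per-turn = √(169.646003² + 11²) = √(28779.7664 + 121) = √28900.7664 = 170.002254
L = 2.75 × 170.002254 = 467.506199
V = π·2.5² × L = 19.634954 × 467.506199 = 9179.462753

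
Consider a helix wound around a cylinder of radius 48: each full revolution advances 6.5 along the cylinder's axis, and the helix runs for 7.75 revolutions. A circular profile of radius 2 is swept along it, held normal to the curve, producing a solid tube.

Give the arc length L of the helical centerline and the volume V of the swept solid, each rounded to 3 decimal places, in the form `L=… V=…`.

2πR = 2π·48 = 301.592895
per-turn = √(301.592895² + 6.5²) = √(90958.2742 + 42.25) = √91000.5242 = 301.662931
L = 7.75 × 301.662931 = 2337.887718
V = π·2² × L = 12.566371 × 2337.887718 = 29378.763520

L=2337.888 V=29378.764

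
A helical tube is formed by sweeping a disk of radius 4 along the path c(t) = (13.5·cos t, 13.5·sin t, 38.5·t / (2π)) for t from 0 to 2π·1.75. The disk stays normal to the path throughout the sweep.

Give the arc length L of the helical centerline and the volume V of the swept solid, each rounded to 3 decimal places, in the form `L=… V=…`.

L=163.015 V=8194.029

2πR = 2π·13.5 = 84.823002
per-turn = √(84.823002² + 38.5²) = √(7194.9416 + 1482.25) = √8677.1916 = 93.151444
L = 1.75 × 93.151444 = 163.015028
V = π·4² × L = 50.265482 × 163.015028 = 8194.029022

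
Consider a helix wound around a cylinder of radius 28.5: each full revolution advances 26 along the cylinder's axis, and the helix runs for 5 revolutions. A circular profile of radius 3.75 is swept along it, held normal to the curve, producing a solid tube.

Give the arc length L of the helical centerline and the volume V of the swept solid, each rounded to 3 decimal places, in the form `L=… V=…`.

L=904.742 V=39970.290

2πR = 2π·28.5 = 179.070781
per-turn = √(179.070781² + 26²) = √(32066.3447 + 676) = √32742.3447 = 180.948459
L = 5 × 180.948459 = 904.742293
V = π·3.75² × L = 44.178647 × 904.742293 = 39970.290127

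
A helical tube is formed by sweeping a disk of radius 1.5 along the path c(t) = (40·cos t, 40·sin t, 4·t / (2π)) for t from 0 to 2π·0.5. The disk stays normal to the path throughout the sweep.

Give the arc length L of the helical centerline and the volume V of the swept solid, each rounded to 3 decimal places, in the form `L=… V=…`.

2πR = 2π·40 = 251.327412
per-turn = √(251.327412² + 4²) = √(63165.4682 + 16) = √63181.4682 = 251.359241
L = 0.5 × 251.359241 = 125.679621
V = π·1.5² × L = 7.068583 × 125.679621 = 888.376889

L=125.680 V=888.377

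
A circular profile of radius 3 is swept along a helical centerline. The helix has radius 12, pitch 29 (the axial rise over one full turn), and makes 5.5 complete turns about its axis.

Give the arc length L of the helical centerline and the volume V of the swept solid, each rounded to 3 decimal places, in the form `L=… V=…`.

L=444.306 V=12562.469

2πR = 2π·12 = 75.398224
per-turn = √(75.398224² + 29²) = √(5684.8921 + 841) = √6525.8921 = 80.782994
L = 5.5 × 80.782994 = 444.306468
V = π·3² × L = 28.274334 × 444.306468 = 12562.469409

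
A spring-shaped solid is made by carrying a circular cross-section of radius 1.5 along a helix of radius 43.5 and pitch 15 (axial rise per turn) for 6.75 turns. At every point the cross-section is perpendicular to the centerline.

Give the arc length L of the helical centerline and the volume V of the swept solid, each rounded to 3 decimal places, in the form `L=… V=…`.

2πR = 2π·43.5 = 273.318561
per-turn = √(273.318561² + 15²) = √(74703.0357 + 225) = √74928.0357 = 273.729859
L = 6.75 × 273.729859 = 1847.676548
V = π·1.5² × L = 7.068583 × 1847.676548 = 13060.455908

L=1847.677 V=13060.456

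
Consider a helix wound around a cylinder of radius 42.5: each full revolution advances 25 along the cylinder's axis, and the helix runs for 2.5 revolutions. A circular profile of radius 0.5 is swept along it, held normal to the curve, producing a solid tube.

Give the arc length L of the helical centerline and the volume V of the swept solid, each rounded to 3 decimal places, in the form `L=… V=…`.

L=670.508 V=526.616

2πR = 2π·42.5 = 267.035376
per-turn = √(267.035376² + 25²) = √(71307.8918 + 625) = √71932.8918 = 268.203079
L = 2.5 × 268.203079 = 670.507698
V = π·0.5² × L = 0.785398 × 670.507698 = 526.615515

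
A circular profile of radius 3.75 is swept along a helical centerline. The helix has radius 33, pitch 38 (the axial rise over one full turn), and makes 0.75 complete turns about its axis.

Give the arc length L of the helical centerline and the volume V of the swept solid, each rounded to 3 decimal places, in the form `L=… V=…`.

2πR = 2π·33 = 207.345115
per-turn = √(207.345115² + 38²) = √(42991.9968 + 1444) = √44435.9968 = 210.798474
L = 0.75 × 210.798474 = 158.098856
V = π·3.75² × L = 44.178647 × 158.098856 = 6984.593490

L=158.099 V=6984.593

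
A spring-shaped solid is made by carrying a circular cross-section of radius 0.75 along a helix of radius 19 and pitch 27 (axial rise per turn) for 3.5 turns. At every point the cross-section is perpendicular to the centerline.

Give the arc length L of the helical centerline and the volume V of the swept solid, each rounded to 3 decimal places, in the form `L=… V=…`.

L=428.385 V=757.019

2πR = 2π·19 = 119.380521
per-turn = √(119.380521² + 27²) = √(14251.7088 + 729) = √14980.7088 = 122.395706
L = 3.5 × 122.395706 = 428.384970
V = π·0.75² × L = 1.767146 × 428.384970 = 757.018729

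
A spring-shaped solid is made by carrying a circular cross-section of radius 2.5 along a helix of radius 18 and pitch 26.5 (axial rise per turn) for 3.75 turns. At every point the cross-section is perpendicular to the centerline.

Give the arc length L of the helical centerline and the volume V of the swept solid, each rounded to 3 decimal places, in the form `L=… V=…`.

L=435.602 V=8553.021

2πR = 2π·18 = 113.097336
per-turn = √(113.097336² + 26.5²) = √(12791.0073 + 702.25) = √13493.2573 = 116.160481
L = 3.75 × 116.160481 = 435.601803
V = π·2.5² × L = 19.634954 × 435.601803 = 8553.021403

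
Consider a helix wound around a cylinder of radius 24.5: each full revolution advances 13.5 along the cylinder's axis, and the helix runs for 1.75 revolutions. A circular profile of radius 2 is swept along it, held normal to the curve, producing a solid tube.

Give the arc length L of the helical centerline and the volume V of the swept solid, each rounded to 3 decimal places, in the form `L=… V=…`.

L=270.426 V=3398.267

2πR = 2π·24.5 = 153.938040
per-turn = √(153.938040² + 13.5²) = √(23696.9202 + 182.25) = √23879.1702 = 154.528865
L = 1.75 × 154.528865 = 270.425514
V = π·2² × L = 12.566371 × 270.425514 = 3398.267233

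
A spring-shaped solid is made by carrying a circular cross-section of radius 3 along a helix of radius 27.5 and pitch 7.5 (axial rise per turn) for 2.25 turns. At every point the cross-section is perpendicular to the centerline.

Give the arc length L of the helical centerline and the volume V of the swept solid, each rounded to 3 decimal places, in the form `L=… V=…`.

L=389.138 V=11002.622

2πR = 2π·27.5 = 172.787596
per-turn = √(172.787596² + 7.5²) = √(29855.5533 + 56.25) = √29911.8033 = 172.950291
L = 2.25 × 172.950291 = 389.138156
V = π·3² × L = 28.274334 × 389.138156 = 11002.622142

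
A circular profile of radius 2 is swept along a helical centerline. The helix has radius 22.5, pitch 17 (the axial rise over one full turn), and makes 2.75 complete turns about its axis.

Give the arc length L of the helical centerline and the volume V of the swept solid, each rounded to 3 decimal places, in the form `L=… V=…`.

L=391.573 V=4920.650

2πR = 2π·22.5 = 141.371669
per-turn = √(141.371669² + 17²) = √(19985.9489 + 289) = √20274.9489 = 142.390129
L = 2.75 × 142.390129 = 391.572855
V = π·2² × L = 12.566371 × 391.572855 = 4920.649624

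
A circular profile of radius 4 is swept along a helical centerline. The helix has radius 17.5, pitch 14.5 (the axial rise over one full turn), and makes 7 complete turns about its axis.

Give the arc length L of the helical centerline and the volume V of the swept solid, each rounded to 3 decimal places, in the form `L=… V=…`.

L=776.354 V=39023.799

2πR = 2π·17.5 = 109.955743
per-turn = √(109.955743² + 14.5²) = √(12090.2654 + 210.25) = √12300.5154 = 110.907689
L = 7 × 110.907689 = 776.353820
V = π·4² × L = 50.265482 × 776.353820 = 39023.799331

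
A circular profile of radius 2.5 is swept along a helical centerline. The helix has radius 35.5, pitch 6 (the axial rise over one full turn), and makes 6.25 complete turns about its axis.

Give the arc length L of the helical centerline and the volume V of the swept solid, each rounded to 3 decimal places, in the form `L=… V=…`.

2πR = 2π·35.5 = 223.053078
per-turn = √(223.053078² + 6²) = √(49752.6758 + 36) = √49788.6758 = 223.133762
L = 6.25 × 223.133762 = 1394.586013
V = π·2.5² × L = 19.634954 × 1394.586013 = 27382.632334

L=1394.586 V=27382.632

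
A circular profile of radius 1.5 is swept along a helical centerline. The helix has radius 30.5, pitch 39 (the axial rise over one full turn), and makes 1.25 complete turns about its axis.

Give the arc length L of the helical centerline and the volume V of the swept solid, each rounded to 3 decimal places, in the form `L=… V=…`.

2πR = 2π·30.5 = 191.637152
per-turn = √(191.637152² + 39²) = √(36724.7980 + 1521) = √38245.7980 = 195.565329
L = 1.25 × 195.565329 = 244.456661
V = π·1.5² × L = 7.068583 × 244.456661 = 1727.962317

L=244.457 V=1727.962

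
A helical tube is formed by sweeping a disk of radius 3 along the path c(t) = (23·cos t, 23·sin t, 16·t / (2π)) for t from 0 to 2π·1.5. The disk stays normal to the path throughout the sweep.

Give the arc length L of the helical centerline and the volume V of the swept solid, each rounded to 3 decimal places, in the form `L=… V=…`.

2πR = 2π·23 = 144.513262
per-turn = √(144.513262² + 16²) = √(20884.0829 + 256) = √21140.0829 = 145.396296
L = 1.5 × 145.396296 = 218.094444
V = π·3² × L = 28.274334 × 218.094444 = 6166.475131

L=218.094 V=6166.475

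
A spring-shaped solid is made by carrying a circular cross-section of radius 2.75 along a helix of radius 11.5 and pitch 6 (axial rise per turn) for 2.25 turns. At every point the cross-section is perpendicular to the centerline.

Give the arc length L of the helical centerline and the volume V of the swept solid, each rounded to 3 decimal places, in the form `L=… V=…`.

L=163.137 V=3875.856

2πR = 2π·11.5 = 72.256631
per-turn = √(72.256631² + 6²) = √(5221.0207 + 36) = √5257.0207 = 72.505315
L = 2.25 × 72.505315 = 163.136959
V = π·2.75² × L = 23.758294 × 163.136959 = 3875.855910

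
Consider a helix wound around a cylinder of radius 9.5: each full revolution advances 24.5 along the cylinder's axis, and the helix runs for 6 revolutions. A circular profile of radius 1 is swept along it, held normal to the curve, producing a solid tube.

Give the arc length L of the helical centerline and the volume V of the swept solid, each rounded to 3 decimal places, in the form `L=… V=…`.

2πR = 2π·9.5 = 59.690260
per-turn = √(59.690260² + 24.5²) = √(3562.9272 + 600.25) = √4163.1772 = 64.522687
L = 6 × 64.522687 = 387.136124
V = π·1² × L = 3.141593 × 387.136124 = 1216.224004

L=387.136 V=1216.224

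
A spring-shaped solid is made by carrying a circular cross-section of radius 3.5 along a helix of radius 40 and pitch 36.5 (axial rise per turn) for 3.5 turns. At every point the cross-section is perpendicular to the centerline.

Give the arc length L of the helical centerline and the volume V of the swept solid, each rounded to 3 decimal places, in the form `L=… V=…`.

L=888.874 V=34207.882

2πR = 2π·40 = 251.327412
per-turn = √(251.327412² + 36.5²) = √(63165.4682 + 1332.25) = √64497.7182 = 253.964010
L = 3.5 × 253.964010 = 888.874034
V = π·3.5² × L = 38.484510 × 888.874034 = 34207.881639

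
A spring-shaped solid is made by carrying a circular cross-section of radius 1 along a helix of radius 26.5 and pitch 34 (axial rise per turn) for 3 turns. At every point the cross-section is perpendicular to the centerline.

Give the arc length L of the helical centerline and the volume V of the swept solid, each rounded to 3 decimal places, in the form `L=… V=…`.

L=509.821 V=1601.650

2πR = 2π·26.5 = 166.504411
per-turn = √(166.504411² + 34²) = √(27723.7188 + 1156) = √28879.7188 = 169.940339
L = 3 × 169.940339 = 509.821016
V = π·1² × L = 3.141593 × 509.821016 = 1601.649960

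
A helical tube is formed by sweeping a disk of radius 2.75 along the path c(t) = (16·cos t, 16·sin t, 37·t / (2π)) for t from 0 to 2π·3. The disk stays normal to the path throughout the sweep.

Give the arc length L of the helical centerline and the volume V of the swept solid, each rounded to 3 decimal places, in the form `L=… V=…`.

L=321.371 V=7635.225

2πR = 2π·16 = 100.530965
per-turn = √(100.530965² + 37²) = √(10106.4749 + 1369) = √11475.4749 = 107.123643
L = 3 × 107.123643 = 321.370929
V = π·2.75² × L = 23.758294 × 321.370929 = 7635.225162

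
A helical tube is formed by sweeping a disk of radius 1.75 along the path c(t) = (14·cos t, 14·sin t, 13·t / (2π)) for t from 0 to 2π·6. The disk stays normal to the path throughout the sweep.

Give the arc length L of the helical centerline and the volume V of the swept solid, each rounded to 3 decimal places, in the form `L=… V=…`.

2πR = 2π·14 = 87.964594
per-turn = √(87.964594² + 13²) = √(7737.7699 + 169) = √7906.7699 = 88.920019
L = 6 × 88.920019 = 533.520116
V = π·1.75² × L = 9.621128 × 533.520116 = 5133.065065

L=533.520 V=5133.065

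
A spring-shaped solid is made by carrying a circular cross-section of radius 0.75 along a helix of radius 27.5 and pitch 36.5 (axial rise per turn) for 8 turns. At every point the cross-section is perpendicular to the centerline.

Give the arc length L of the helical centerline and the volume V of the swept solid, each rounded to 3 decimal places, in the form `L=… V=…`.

L=1412.806 V=2496.633

2πR = 2π·27.5 = 172.787596
per-turn = √(172.787596² + 36.5²) = √(29855.5533 + 1332.25) = √31187.8033 = 176.600689
L = 8 × 176.600689 = 1412.805511
V = π·0.75² × L = 1.767146 × 1412.805511 = 2496.633421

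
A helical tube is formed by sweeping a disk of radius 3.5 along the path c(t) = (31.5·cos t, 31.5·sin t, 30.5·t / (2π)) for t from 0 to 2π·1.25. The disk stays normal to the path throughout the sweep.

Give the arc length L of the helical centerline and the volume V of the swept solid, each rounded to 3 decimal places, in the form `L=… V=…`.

L=250.321 V=9633.472

2πR = 2π·31.5 = 197.920337
per-turn = √(197.920337² + 30.5²) = √(39172.4599 + 930.25) = √40102.7099 = 200.256610
L = 1.25 × 200.256610 = 250.320763
V = π·3.5² × L = 38.484510 × 250.320763 = 9633.471892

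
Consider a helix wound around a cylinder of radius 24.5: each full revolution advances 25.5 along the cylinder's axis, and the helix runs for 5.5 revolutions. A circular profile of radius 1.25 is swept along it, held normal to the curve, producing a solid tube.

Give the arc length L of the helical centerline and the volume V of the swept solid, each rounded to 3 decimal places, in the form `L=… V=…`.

L=858.197 V=4212.664

2πR = 2π·24.5 = 153.938040
per-turn = √(153.938040² + 25.5²) = √(23696.9202 + 650.25) = √24347.1702 = 156.035798
L = 5.5 × 156.035798 = 858.196887
V = π·1.25² × L = 4.908739 × 858.196887 = 4212.664120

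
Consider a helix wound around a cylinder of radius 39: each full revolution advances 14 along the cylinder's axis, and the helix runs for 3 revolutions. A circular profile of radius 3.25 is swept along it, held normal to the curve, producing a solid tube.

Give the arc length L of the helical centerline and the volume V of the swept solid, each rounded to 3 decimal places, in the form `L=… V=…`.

L=736.331 V=24433.741

2πR = 2π·39 = 245.044227
per-turn = √(245.044227² + 14²) = √(60046.6732 + 196) = √60242.6732 = 245.443829
L = 3 × 245.443829 = 736.331487
V = π·3.25² × L = 33.183072 × 736.331487 = 24433.741042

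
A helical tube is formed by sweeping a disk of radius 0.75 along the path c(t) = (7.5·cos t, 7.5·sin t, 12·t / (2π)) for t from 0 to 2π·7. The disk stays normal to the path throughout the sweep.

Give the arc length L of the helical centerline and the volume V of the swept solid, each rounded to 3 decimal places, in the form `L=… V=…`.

L=340.394 V=601.527

2πR = 2π·7.5 = 47.123890
per-turn = √(47.123890² + 12²) = √(2220.6610 + 144) = √2364.6610 = 48.627780
L = 7 × 48.627780 = 340.394460
V = π·0.75² × L = 1.767146 × 340.394460 = 601.526664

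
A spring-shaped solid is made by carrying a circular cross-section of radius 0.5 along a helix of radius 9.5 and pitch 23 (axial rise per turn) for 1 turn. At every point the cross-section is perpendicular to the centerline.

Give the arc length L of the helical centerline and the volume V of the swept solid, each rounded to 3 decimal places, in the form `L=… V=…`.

L=63.968 V=50.240

2πR = 2π·9.5 = 59.690260
per-turn = √(59.690260² + 23²) = √(3562.9272 + 529) = √4091.9272 = 63.968173
L = 1 × 63.968173 = 63.968173
V = π·0.5² × L = 0.785398 × 63.968173 = 50.240486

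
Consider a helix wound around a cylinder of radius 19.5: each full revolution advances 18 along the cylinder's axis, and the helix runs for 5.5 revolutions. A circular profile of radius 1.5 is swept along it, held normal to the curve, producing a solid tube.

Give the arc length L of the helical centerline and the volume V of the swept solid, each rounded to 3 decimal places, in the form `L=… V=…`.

2πR = 2π·19.5 = 122.522113
per-turn = √(122.522113² + 18²) = √(15011.6683 + 324) = √15335.6683 = 123.837265
L = 5.5 × 123.837265 = 681.104960
V = π·1.5² × L = 7.068583 × 681.104960 = 4814.447259

L=681.105 V=4814.447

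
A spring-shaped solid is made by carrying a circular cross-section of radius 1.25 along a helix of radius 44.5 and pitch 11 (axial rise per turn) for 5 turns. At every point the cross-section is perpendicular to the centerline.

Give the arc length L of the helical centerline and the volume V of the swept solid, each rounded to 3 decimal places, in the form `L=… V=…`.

L=1399.090 V=6867.768

2πR = 2π·44.5 = 279.601746
per-turn = √(279.601746² + 11²) = √(78177.1365 + 121) = √78298.1365 = 279.818042
L = 5 × 279.818042 = 1399.090209
V = π·1.25² × L = 4.908739 × 1399.090209 = 6867.768001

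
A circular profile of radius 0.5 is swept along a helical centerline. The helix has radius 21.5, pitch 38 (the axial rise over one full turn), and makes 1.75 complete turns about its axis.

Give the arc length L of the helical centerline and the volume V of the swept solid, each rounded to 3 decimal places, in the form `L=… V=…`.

2πR = 2π·21.5 = 135.088484
per-turn = √(135.088484² + 38²) = √(18248.8985 + 1444) = √19692.8985 = 140.331388
L = 1.75 × 140.331388 = 245.579929
V = π·0.5² × L = 0.785398 × 245.579929 = 192.878026

L=245.580 V=192.878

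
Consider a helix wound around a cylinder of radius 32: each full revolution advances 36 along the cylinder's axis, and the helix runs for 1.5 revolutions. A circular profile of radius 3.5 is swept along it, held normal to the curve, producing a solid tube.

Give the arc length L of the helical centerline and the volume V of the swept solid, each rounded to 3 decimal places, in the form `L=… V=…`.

L=306.389 V=11791.234

2πR = 2π·32 = 201.061930
per-turn = √(201.061930² + 36²) = √(40425.8996 + 1296) = √41721.8996 = 204.259393
L = 1.5 × 204.259393 = 306.389089
V = π·3.5² × L = 38.484510 × 306.389089 = 11791.233980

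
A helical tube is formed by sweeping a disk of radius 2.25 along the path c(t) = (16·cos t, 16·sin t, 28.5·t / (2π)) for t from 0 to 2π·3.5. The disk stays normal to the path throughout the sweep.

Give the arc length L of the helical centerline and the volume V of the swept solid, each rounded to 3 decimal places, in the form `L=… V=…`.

L=365.724 V=5816.596

2πR = 2π·16 = 100.530965
per-turn = √(100.530965² + 28.5²) = √(10106.4749 + 812.25) = √10918.7249 = 104.492703
L = 3.5 × 104.492703 = 365.724459
V = π·2.25² × L = 15.904313 × 365.724459 = 5816.596202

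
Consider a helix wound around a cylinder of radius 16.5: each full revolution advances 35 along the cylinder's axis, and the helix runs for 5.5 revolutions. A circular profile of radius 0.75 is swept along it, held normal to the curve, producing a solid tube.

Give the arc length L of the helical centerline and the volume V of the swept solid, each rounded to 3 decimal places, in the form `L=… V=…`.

L=601.817 V=1063.498

2πR = 2π·16.5 = 103.672558
per-turn = √(103.672558² + 35²) = √(10747.9992 + 1225) = √11972.9992 = 109.421201
L = 5.5 × 109.421201 = 601.816605
V = π·0.75² × L = 1.767146 × 601.816605 = 1063.497726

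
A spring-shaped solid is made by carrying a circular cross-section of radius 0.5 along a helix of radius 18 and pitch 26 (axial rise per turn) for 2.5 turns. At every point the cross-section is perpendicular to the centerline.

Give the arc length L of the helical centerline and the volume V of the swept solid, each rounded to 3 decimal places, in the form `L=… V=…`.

2πR = 2π·18 = 113.097336
per-turn = √(113.097336² + 26²) = √(12791.0073 + 676) = √13467.0073 = 116.047436
L = 2.5 × 116.047436 = 290.118589
V = π·0.5² × L = 0.785398 × 290.118589 = 227.858607

L=290.119 V=227.859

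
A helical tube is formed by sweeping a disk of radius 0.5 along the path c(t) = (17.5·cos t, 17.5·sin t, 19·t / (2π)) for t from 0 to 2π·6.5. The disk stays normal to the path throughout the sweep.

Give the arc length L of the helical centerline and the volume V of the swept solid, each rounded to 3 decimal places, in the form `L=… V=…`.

2πR = 2π·17.5 = 109.955743
per-turn = √(109.955743² + 19²) = √(12090.2654 + 361) = √12451.2654 = 111.585238
L = 6.5 × 111.585238 = 725.304049
V = π·0.5² × L = 0.785398 × 725.304049 = 569.652468

L=725.304 V=569.652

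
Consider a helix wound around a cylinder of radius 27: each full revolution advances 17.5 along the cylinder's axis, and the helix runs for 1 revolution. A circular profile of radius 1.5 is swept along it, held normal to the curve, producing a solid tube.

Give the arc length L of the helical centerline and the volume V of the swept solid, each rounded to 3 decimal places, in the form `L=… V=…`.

L=170.546 V=1205.520

2πR = 2π·27 = 169.646003
per-turn = √(169.646003² + 17.5²) = √(28779.7664 + 306.25) = √29086.0164 = 170.546230
L = 1 × 170.546230 = 170.546230
V = π·1.5² × L = 7.068583 × 170.546230 = 1205.520260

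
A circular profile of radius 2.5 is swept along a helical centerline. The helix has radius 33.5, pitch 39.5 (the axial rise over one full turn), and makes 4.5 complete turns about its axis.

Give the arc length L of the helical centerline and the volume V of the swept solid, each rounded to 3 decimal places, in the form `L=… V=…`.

2πR = 2π·33.5 = 210.486708
per-turn = √(210.486708² + 39.5²) = √(44304.6542 + 1560.25) = √45864.9042 = 214.160931
L = 4.5 × 214.160931 = 963.724187
V = π·2.5² × L = 19.634954 × 963.724187 = 18922.680168

L=963.724 V=18922.680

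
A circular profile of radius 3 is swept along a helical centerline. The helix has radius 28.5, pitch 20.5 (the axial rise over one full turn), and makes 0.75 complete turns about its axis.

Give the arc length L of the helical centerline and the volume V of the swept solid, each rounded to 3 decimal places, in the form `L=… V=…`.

L=135.180 V=3822.133

2πR = 2π·28.5 = 179.070781
per-turn = √(179.070781² + 20.5²) = √(32066.3447 + 420.25) = √32486.5947 = 180.240380
L = 0.75 × 180.240380 = 135.180285
V = π·3² × L = 28.274334 × 135.180285 = 3822.132519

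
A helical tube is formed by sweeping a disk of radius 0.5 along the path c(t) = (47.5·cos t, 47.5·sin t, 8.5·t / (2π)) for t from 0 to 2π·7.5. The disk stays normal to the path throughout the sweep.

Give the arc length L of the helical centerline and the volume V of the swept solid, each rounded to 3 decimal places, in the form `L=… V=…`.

2πR = 2π·47.5 = 298.451302
per-turn = √(298.451302² + 8.5²) = √(89073.1797 + 72.25) = √89145.4297 = 298.572319
L = 7.5 × 298.572319 = 2239.292393
V = π·0.5² × L = 0.785398 × 2239.292393 = 1758.736133

L=2239.292 V=1758.736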